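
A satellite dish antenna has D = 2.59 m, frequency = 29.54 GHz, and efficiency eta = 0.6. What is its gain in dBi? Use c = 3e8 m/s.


lambda = c/f = 3e8 / 2.954e+10 = 0.01015572 m
G = eta*(pi*D/lambda)^2 = 0.6*(pi*2.59/0.01015572)^2
G = 385149.1967 (linear)
G = 10*log10(385149.1967) = 55.8563 dBi

55.8563 dBi


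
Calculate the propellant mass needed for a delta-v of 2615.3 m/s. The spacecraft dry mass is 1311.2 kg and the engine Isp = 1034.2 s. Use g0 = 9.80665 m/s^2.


ve = Isp * g0 = 1034.2 * 9.80665 = 10142.037430 m/s
mass ratio = exp(dv/ve) = exp(2615.3/10142.037430) = 1.29416710
m_prop = m_dry * (mr - 1) = 1311.2 * (1.29416710 - 1)
m_prop = 385.7119 kg

385.7119 kg


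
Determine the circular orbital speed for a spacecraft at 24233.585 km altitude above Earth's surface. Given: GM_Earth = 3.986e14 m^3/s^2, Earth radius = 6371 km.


r = R_E + alt = 6371.0 + 24233.585 = 30604.5850 km = 3.0604585e+07 m
v = sqrt(mu/r) = sqrt(3.986e14 / 3.0604585e+07) = 3608.9046 m/s = 3.6089 km/s

3.6089 km/s


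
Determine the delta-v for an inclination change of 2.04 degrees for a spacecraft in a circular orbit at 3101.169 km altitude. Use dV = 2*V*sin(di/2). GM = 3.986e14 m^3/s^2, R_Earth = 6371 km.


r = 9472.1690 km = 9.472169e+06 m
V = sqrt(mu/r) = 6487.0005 m/s
di = 2.04 deg = 0.03560472 rad
dV = 2*V*sin(di/2) = 2*6487.0005*sin(0.01780236)
dV = 230.9556 m/s = 0.2309556 km/s

0.2310 km/s


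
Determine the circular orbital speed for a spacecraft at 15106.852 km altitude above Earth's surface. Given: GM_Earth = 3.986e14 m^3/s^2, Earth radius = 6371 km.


r = R_E + alt = 6371.0 + 15106.852 = 21477.8520 km = 2.1477852e+07 m
v = sqrt(mu/r) = sqrt(3.986e14 / 2.1477852e+07) = 4307.9755 m/s = 4.3080 km/s

4.3080 km/s


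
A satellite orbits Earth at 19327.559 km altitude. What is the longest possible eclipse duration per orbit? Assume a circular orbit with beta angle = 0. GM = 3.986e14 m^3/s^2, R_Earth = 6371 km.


r = 25698.5590 km
T = 683.3184 min
Eclipse fraction = arcsin(R_E/r)/pi = arcsin(6371.0000/25698.5590)/pi
= arcsin(0.2479127)/pi = 0.07974463
Eclipse duration = 0.07974463 * 683.3184 = 54.4910 min

54.4910 minutes


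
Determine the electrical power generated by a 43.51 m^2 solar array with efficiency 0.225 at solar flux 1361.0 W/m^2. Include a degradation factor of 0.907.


P = area * eta * S * degradation
P = 43.51 * 0.225 * 1361.0 * 0.907
P = 12084.7317 W

12084.7317 W


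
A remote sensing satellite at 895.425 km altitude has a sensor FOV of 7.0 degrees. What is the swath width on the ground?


FOV = 7.0 deg = 0.122173 rad
swath = 2 * alt * tan(FOV/2) = 2 * 895.425 * tan(0.06108652)
swath = 2 * 895.425 * 0.06116262
swath = 109.5331 km

109.5331 km


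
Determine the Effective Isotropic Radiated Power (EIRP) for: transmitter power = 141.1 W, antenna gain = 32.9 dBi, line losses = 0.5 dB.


Pt = 141.1 W = 21.4953 dBW
EIRP = Pt_dBW + Gt - losses = 21.4953 + 32.9 - 0.5 = 53.8953 dBW

53.8953 dBW


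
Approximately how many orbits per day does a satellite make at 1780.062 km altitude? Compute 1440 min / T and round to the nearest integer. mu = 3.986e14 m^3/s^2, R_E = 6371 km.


r = 8.151062e+06 m
T = 2*pi*sqrt(r^3/mu) = 7323.7332 s = 122.0622 min
revs/day = 1440 / 122.0622 = 11.7973
Rounded: 12 revolutions per day

12 revolutions per day


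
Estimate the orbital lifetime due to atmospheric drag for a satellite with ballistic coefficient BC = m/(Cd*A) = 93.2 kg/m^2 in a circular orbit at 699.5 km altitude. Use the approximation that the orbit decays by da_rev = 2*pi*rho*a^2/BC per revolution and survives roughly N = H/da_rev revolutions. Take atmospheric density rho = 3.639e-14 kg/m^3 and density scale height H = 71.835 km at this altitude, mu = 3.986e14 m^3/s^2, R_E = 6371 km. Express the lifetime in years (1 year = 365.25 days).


a = R_E + alt = 7070.5000 km = 7.0705e+06 m
da_rev = 2*pi*rho*a^2/BC = 2*pi*3.639e-14*(7.0705e+06)^2/93.2 = 0.122643988 m per revolution
N = H/da_rev = 71835.0000 m / 0.122643988 m = 585719.7000 revolutions
P = 2*pi*sqrt(a^3/mu) = 5916.7935 s
lifetime = N*P = 585719.7000 * 5916.7935 = 3.4655825e+09 s = 40110.9086 days
years = 40110.9086 / 365.25 = 109.8177 years

109.8177 years


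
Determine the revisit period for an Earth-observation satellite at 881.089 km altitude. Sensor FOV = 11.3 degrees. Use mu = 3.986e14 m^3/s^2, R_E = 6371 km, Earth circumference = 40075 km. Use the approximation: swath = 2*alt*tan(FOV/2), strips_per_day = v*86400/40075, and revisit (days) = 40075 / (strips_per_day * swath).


swath = 2*881.089*tan(0.0986111) = 174.3358 km
v = sqrt(mu/r) = 7413.7354 m/s = 7.4137 km/s
strips/day = v*86400/40075 = 7.4137*86400/40075 = 15.9837
coverage/day = strips * swath = 15.9837 * 174.3358 = 2786.5305 km
revisit = 40075 / 2786.5305 = 14.3817 days

14.3817 days


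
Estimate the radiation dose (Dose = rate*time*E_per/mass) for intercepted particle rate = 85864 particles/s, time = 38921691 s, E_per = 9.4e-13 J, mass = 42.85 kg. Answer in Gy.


Total energy deposited = rate * time * E_per
  = 85864 * 38921691 * 9.4e-13 = 3.1415 J
Dose = E_total / mass = 3.1415 / 42.85
Dose = 0.07331281 Gy

0.0733 Gy


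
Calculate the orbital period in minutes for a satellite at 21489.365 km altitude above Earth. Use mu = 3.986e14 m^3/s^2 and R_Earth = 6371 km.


r = 27860.3650 km = 2.7860365e+07 m
T = 2*pi*sqrt(r^3/mu) = 2*pi*sqrt(2.1625214e+22 / 3.986e14)
T = 46279.7947 s = 771.3299 min

771.3299 minutes


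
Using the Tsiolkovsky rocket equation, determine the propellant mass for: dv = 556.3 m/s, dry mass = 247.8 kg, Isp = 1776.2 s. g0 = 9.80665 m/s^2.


ve = Isp * g0 = 1776.2 * 9.80665 = 17418.571730 m/s
mass ratio = exp(dv/ve) = exp(556.3/17418.571730) = 1.03245264
m_prop = m_dry * (mr - 1) = 247.8 * (1.03245264 - 1)
m_prop = 8.0418 kg

8.0418 kg


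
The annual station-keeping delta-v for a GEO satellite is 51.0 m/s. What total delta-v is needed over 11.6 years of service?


dV = rate * years = 51.0 * 11.6
dV = 591.6000 m/s

591.6000 m/s


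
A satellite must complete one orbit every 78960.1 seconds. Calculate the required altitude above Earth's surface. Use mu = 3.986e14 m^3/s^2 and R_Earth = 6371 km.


T = 78960.1 s
r = (mu*T^2/(4*pi^2))^(1/3) = (3.986e14 * 78960.1^2 / (4*pi^2))^(1/3)
r = 3.9779957e+07 m = 39779.9573 km
alt = r - R_E = 39779.9573 - 6371 = 33408.9573 km

33408.9573 km


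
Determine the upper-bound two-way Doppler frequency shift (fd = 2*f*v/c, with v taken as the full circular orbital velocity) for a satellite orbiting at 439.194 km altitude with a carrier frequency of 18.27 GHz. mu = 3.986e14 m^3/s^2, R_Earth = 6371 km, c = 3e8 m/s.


r = 6.810194e+06 m
v = sqrt(mu/r) = 7650.4839 m/s (worst-case radial velocity)
f = 18.27 GHz = 1.827e+10 Hz
fd = 2*f*v/c = 2*1.827e+10*7650.4839/3.0e+08
fd = 931828.9386 Hz

931828.9386 Hz


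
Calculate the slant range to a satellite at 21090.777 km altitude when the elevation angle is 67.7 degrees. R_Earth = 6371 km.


h = 21090.777 km, el = 67.7 deg
d = -R_E*sin(el) + sqrt((R_E*sin(el))^2 + 2*R_E*h + h^2)
d = -6371.0000*sin(1.1816) + sqrt((6371.0000*0.9252097)^2 + 2*6371.0000*21090.777 + 21090.777^2)
d = 21460.6496 km

21460.6496 km


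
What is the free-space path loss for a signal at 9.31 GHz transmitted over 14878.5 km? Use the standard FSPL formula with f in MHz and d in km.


f = 9.31 GHz = 9310.0000 MHz
d = 14878.5 km
FSPL = 32.44 + 20*log10(9310.0000) + 20*log10(14878.5)
FSPL = 32.44 + 79.3790 + 83.4512
FSPL = 195.2702 dB

195.2702 dB


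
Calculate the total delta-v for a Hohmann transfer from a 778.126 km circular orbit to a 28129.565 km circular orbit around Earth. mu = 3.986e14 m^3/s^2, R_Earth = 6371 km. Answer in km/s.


r1 = 7149.1260 km = 7.149126e+06 m
r2 = 34500.5650 km = 3.4500565e+07 m
dv1 = sqrt(mu/r1)*(sqrt(2*r2/(r1+r2)) - 1) = 2143.9756 m/s
dv2 = sqrt(mu/r2)*(1 - sqrt(2*r1/(r1+r2))) = 1407.4847 m/s
total dv = |dv1| + |dv2| = 2143.9756 + 1407.4847 = 3551.4602 m/s = 3.5515 km/s

3.5515 km/s


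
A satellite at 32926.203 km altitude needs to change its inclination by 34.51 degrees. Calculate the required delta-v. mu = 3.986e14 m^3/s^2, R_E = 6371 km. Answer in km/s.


r = 39297.2030 km = 3.9297203e+07 m
V = sqrt(mu/r) = 3184.8415 m/s
di = 34.51 deg = 0.6023131 rad
dV = 2*V*sin(di/2) = 2*3184.8415*sin(0.3011566)
dV = 1889.4067 m/s = 1.8894 km/s

1.8894 km/s


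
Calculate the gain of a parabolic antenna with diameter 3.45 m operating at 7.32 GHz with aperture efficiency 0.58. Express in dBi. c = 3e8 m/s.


lambda = c/f = 3e8 / 7.32e+09 = 0.04098361 m
G = eta*(pi*D/lambda)^2 = 0.58*(pi*3.45/0.04098361)^2
G = 40564.4491 (linear)
G = 10*log10(40564.4491) = 46.0815 dBi

46.0815 dBi


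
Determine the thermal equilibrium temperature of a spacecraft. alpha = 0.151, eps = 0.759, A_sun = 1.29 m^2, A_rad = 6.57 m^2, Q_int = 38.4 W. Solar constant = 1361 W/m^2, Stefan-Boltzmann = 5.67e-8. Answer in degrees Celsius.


Numerator = alpha*S*A_sun + Q_int = 0.151*1361*1.29 + 38.4 = 303.5092 W
Denominator = eps*sigma*A_rad = 0.759*5.67e-8*6.57 = 2.8274192e-07 W/K^4
T^4 = 1.0734496e+09 K^4
T = 181.0070 K = -92.1430 C

-92.1430 degrees Celsius


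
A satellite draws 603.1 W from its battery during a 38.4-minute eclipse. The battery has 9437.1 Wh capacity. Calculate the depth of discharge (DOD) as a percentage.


E_used = P * t / 60 = 603.1 * 38.4 / 60 = 385.9840 Wh
DOD = E_used / E_total * 100 = 385.9840 / 9437.1 * 100
DOD = 4.0901 %

4.0901 %


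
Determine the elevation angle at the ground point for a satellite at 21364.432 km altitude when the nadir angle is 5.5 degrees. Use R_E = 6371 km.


r = R_E + alt = 27735.4320 km
Law of sines in the satellite / Earth-center / ground-point triangle:
  sin(nadir)/R_E = sin(90 + el)/r  =>  cos(el) = (r/R_E)*sin(nadir)
cos(el) = (27735.4320 / 6371.0000) * sin(5.5 deg) = 0.4172537
el = arccos(0.4172537) = 65.3387 deg
(Earth-central angle = 90 - nadir - el = 19.1613 deg)

65.3387 degrees


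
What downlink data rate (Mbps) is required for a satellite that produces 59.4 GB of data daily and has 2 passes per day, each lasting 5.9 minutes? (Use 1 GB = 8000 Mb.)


total contact time = 2 * 5.9 * 60 = 708.0000 s
data = 59.4 GB = 475200.0000 Mb
rate = 475200.0000 / 708.0000 = 671.1864 Mbps

671.1864 Mbps


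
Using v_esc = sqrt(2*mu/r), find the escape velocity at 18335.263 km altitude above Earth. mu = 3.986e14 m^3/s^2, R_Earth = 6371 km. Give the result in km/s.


r = 6371.0 + 18335.263 = 24706.2630 km = 2.4706263e+07 m
v_esc = sqrt(2*mu/r) = sqrt(2*3.986e14 / 2.4706263e+07)
v_esc = 5680.4156 m/s = 5.6804 km/s

5.6804 km/s


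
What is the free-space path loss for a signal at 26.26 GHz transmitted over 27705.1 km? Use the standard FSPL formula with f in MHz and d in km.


f = 26.26 GHz = 26260.0000 MHz
d = 27705.1 km
FSPL = 32.44 + 20*log10(26260.0000) + 20*log10(27705.1)
FSPL = 32.44 + 88.3859 + 88.8512
FSPL = 209.6771 dB

209.6771 dB


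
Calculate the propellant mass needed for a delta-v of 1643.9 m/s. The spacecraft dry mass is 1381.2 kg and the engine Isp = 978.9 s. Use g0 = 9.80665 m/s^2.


ve = Isp * g0 = 978.9 * 9.80665 = 9599.729685 m/s
mass ratio = exp(dv/ve) = exp(1643.9/9599.729685) = 1.18678077
m_prop = m_dry * (mr - 1) = 1381.2 * (1.18678077 - 1)
m_prop = 257.9816 kg

257.9816 kg


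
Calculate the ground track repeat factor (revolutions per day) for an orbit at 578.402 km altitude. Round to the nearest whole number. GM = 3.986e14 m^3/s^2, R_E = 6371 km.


r = 6.949402e+06 m
T = 2*pi*sqrt(r^3/mu) = 5765.4389 s = 96.0906 min
revs/day = 1440 / 96.0906 = 14.9858
Rounded: 15 revolutions per day

15 revolutions per day


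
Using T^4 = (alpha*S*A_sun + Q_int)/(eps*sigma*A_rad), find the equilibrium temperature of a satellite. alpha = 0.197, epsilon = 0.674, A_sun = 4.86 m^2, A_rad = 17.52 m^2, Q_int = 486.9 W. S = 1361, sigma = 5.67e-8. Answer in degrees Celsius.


Numerator = alpha*S*A_sun + Q_int = 0.197*1361*4.86 + 486.9 = 1789.9486 W
Denominator = eps*sigma*A_rad = 0.674*5.67e-8*17.52 = 6.6954082e-07 W/K^4
T^4 = 2.6733973e+09 K^4
T = 227.3871 K = -45.7629 C

-45.7629 degrees Celsius


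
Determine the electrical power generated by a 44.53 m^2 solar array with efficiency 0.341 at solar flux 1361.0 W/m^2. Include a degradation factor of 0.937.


P = area * eta * S * degradation
P = 44.53 * 0.341 * 1361.0 * 0.937
P = 19364.4332 W

19364.4332 W


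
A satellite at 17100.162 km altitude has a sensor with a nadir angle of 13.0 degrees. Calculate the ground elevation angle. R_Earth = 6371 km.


r = R_E + alt = 23471.1620 km
Law of sines in the satellite / Earth-center / ground-point triangle:
  sin(nadir)/R_E = sin(90 + el)/r  =>  cos(el) = (r/R_E)*sin(nadir)
cos(el) = (23471.1620 / 6371.0000) * sin(13.0 deg) = 0.8287337
el = arccos(0.8287337) = 34.0311 deg
(Earth-central angle = 90 - nadir - el = 42.9689 deg)

34.0311 degrees


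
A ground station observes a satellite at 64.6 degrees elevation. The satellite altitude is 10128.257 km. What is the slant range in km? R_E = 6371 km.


h = 10128.257 km, el = 64.6 deg
d = -R_E*sin(el) + sqrt((R_E*sin(el))^2 + 2*R_E*h + h^2)
d = -6371.0000*sin(1.1275) + sqrt((6371.0000*0.9033353)^2 + 2*6371.0000*10128.257 + 10128.257^2)
d = 10516.2239 km

10516.2239 km


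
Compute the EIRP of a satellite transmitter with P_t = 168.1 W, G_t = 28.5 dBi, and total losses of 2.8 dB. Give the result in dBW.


Pt = 168.1 W = 22.2557 dBW
EIRP = Pt_dBW + Gt - losses = 22.2557 + 28.5 - 2.8 = 47.9557 dBW

47.9557 dBW


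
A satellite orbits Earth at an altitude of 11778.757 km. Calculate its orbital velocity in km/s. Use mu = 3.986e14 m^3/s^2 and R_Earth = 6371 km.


r = R_E + alt = 6371.0 + 11778.757 = 18149.7570 km = 1.8149757e+07 m
v = sqrt(mu/r) = sqrt(3.986e14 / 1.8149757e+07) = 4686.3340 m/s = 4.6863 km/s

4.6863 km/s


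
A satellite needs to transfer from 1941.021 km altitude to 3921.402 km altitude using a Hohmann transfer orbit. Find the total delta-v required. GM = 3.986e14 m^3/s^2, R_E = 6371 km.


r1 = 8312.0210 km = 8.312021e+06 m
r2 = 10292.4020 km = 1.0292402e+07 m
dv1 = sqrt(mu/r1)*(sqrt(2*r2/(r1+r2)) - 1) = 359.2497 m/s
dv2 = sqrt(mu/r2)*(1 - sqrt(2*r1/(r1+r2))) = 340.5343 m/s
total dv = |dv1| + |dv2| = 359.2497 + 340.5343 = 699.7840 m/s = 0.699784 km/s

0.6998 km/s


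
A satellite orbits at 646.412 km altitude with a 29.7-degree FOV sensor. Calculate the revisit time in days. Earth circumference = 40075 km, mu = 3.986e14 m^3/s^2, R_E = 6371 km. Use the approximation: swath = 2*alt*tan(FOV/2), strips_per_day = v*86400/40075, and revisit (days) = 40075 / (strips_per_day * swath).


swath = 2*646.412*tan(0.2591814) = 342.7861 km
v = sqrt(mu/r) = 7536.6815 m/s = 7.5367 km/s
strips/day = v*86400/40075 = 7.5367*86400/40075 = 16.2488
coverage/day = strips * swath = 16.2488 * 342.7861 = 5569.8505 km
revisit = 40075 / 5569.8505 = 7.1950 days

7.1950 days


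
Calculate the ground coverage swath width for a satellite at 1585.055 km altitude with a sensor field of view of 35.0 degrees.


FOV = 35.0 deg = 0.6108652 rad
swath = 2 * alt * tan(FOV/2) = 2 * 1585.055 * tan(0.3054326)
swath = 2 * 1585.055 * 0.3152988
swath = 999.5318 km

999.5318 km


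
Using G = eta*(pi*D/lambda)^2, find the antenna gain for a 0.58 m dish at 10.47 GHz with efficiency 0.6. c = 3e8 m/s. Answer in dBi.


lambda = c/f = 3e8 / 1.047e+10 = 0.0286533 m
G = eta*(pi*D/lambda)^2 = 0.6*(pi*0.58/0.0286533)^2
G = 2426.3745 (linear)
G = 10*log10(2426.3745) = 33.8496 dBi

33.8496 dBi


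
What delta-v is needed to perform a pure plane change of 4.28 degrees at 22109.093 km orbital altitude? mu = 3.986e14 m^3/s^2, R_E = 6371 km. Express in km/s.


r = 28480.0930 km = 2.8480093e+07 m
V = sqrt(mu/r) = 3741.0882 m/s
di = 4.28 deg = 0.07470009 rad
dV = 2*V*sin(di/2) = 2*3741.0882*sin(0.03735005)
dV = 279.3947 m/s = 0.2793947 km/s

0.2794 km/s


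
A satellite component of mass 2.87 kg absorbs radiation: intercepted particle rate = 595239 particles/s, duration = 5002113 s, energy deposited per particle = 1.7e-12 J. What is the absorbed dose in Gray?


Total energy deposited = rate * time * E_per
  = 595239 * 5002113 * 1.7e-12 = 5.0617 J
Dose = E_total / mass = 5.0617 / 2.87
Dose = 1.7636 Gy

1.7636 Gy


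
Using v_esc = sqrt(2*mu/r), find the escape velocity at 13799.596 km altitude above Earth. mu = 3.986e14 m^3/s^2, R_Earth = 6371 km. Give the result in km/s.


r = 6371.0 + 13799.596 = 20170.5960 km = 2.0170596e+07 m
v_esc = sqrt(2*mu/r) = sqrt(2*3.986e14 / 2.0170596e+07)
v_esc = 6286.7223 m/s = 6.2867 km/s

6.2867 km/s


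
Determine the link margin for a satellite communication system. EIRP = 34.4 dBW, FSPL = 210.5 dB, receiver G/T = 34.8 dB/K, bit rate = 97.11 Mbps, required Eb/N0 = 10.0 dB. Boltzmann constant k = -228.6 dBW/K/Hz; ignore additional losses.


C/N0 = EIRP - FSPL + G/T - k = 34.4 - 210.5 + 34.8 - (-228.6)
C/N0 = 87.3000 dB-Hz
R_b = 97.11 Mbps = 9.711e+07 bps -> 10*log10(R_b) = 79.8726 dB-Hz
Eb/N0 = C/N0 - 10*log10(R_b) = 87.3000 - 79.8726 = 7.4274 dB
Margin = Eb/N0 - Eb/N0_req = 7.4274 - 10.0 = -2.5726 dB (negative margin: link does not close)

-2.5726 dB


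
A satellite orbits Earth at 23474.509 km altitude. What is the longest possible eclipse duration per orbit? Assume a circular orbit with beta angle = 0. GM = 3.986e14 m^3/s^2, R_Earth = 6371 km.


r = 29845.5090 km
T = 855.2212 min
Eclipse fraction = arcsin(R_E/r)/pi = arcsin(6371.0000/29845.5090)/pi
= arcsin(0.213466)/pi = 0.06847524
Eclipse duration = 0.06847524 * 855.2212 = 58.5615 min

58.5615 minutes


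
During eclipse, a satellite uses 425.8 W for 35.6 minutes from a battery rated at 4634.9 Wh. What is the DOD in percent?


E_used = P * t / 60 = 425.8 * 35.6 / 60 = 252.6413 Wh
DOD = E_used / E_total * 100 = 252.6413 / 4634.9 * 100
DOD = 5.4508 %

5.4508 %


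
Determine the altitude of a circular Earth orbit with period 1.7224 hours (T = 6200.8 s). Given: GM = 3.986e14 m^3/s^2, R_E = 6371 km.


T = 6200.8 s
r = (mu*T^2/(4*pi^2))^(1/3) = (3.986e14 * 6200.8^2 / (4*pi^2))^(1/3)
r = 7.2949839e+06 m = 7294.9839 km
alt = r - R_E = 7294.9839 - 6371 = 923.9839 km

923.9839 km


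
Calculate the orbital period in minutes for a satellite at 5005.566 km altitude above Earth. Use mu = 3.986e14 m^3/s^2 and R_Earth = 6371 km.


r = 11376.5660 km = 1.1376566e+07 m
T = 2*pi*sqrt(r^3/mu) = 2*pi*sqrt(1.4724263e+21 / 3.986e14)
T = 12076.1363 s = 201.2689 min

201.2689 minutes


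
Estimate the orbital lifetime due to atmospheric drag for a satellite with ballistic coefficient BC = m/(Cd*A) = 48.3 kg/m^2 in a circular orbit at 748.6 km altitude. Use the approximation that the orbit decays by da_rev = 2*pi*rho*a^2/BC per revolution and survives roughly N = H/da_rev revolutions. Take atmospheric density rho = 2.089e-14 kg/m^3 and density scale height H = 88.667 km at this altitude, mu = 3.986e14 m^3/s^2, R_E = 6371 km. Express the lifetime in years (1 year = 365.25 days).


a = R_E + alt = 7119.6000 km = 7.1196e+06 m
da_rev = 2*pi*rho*a^2/BC = 2*pi*2.089e-14*(7.1196e+06)^2/48.3 = 0.137747069 m per revolution
N = H/da_rev = 88667.0000 m / 0.137747069 m = 643694.2775 revolutions
P = 2*pi*sqrt(a^3/mu) = 5978.5328 s
lifetime = N*P = 643694.2775 * 5978.5328 = 3.8483473e+09 s = 44541.0569 days
years = 44541.0569 / 365.25 = 121.9468 years

121.9468 years


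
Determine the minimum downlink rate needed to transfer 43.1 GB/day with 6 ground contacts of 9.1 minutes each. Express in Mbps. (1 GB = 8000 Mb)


total contact time = 6 * 9.1 * 60 = 3276.0000 s
data = 43.1 GB = 344800.0000 Mb
rate = 344800.0000 / 3276.0000 = 105.2503 Mbps

105.2503 Mbps


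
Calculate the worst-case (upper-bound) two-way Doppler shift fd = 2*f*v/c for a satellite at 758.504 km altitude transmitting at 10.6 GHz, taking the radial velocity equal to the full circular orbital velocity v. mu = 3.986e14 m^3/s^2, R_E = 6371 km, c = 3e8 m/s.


r = 7.129504e+06 m
v = sqrt(mu/r) = 7477.1999 m/s (worst-case radial velocity)
f = 10.6 GHz = 1.06e+10 Hz
fd = 2*f*v/c = 2*1.06e+10*7477.1999/3.0e+08
fd = 528388.7895 Hz

528388.7895 Hz


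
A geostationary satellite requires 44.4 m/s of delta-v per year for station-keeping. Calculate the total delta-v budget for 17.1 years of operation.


dV = rate * years = 44.4 * 17.1
dV = 759.2400 m/s

759.2400 m/s


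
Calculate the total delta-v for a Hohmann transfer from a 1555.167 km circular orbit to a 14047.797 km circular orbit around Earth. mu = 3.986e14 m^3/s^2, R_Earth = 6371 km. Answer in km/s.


r1 = 7926.1670 km = 7.926167e+06 m
r2 = 20418.7970 km = 2.0418797e+07 m
dv1 = sqrt(mu/r1)*(sqrt(2*r2/(r1+r2)) - 1) = 1420.4693 m/s
dv2 = sqrt(mu/r2)*(1 - sqrt(2*r1/(r1+r2))) = 1114.1146 m/s
total dv = |dv1| + |dv2| = 1420.4693 + 1114.1146 = 2534.5839 m/s = 2.5346 km/s

2.5346 km/s


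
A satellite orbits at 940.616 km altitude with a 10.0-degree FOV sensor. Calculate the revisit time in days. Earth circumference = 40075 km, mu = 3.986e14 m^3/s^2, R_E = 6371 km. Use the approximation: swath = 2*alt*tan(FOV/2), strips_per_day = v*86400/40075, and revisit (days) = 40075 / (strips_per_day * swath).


swath = 2*940.616*tan(0.08726646) = 164.5865 km
v = sqrt(mu/r) = 7383.4946 m/s = 7.3835 km/s
strips/day = v*86400/40075 = 7.3835*86400/40075 = 15.9185
coverage/day = strips * swath = 15.9185 * 164.5865 = 2619.9700 km
revisit = 40075 / 2619.9700 = 15.2960 days

15.2960 days


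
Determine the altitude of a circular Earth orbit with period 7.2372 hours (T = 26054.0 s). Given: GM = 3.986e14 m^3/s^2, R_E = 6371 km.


T = 26054.0 s
r = (mu*T^2/(4*pi^2))^(1/3) = (3.986e14 * 26054.0^2 / (4*pi^2))^(1/3)
r = 1.8995124e+07 m = 18995.1237 km
alt = r - R_E = 18995.1237 - 6371 = 12624.1237 km

12624.1237 km


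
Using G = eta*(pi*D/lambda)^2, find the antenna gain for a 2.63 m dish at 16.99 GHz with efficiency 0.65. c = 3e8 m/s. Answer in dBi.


lambda = c/f = 3e8 / 1.699e+10 = 0.01765745 m
G = eta*(pi*D/lambda)^2 = 0.65*(pi*2.63/0.01765745)^2
G = 142320.9544 (linear)
G = 10*log10(142320.9544) = 51.5327 dBi

51.5327 dBi


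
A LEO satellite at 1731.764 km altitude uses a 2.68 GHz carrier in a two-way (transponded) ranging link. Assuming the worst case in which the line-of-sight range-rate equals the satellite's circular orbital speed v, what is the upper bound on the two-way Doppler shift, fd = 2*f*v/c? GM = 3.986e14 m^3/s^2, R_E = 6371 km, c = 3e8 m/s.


r = 8.102764e+06 m
v = sqrt(mu/r) = 7013.7786 m/s (worst-case radial velocity)
f = 2.68 GHz = 2.68e+09 Hz
fd = 2*f*v/c = 2*2.68e+09*7013.7786/3.0e+08
fd = 125312.8442 Hz

125312.8442 Hz


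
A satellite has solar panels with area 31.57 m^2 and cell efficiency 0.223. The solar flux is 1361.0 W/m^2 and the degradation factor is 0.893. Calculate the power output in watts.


P = area * eta * S * degradation
P = 31.57 * 0.223 * 1361.0 * 0.893
P = 8556.3596 W

8556.3596 W


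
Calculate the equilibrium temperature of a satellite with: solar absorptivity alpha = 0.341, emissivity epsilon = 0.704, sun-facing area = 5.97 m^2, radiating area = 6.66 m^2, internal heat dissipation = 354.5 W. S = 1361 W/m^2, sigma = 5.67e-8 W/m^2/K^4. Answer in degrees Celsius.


Numerator = alpha*S*A_sun + Q_int = 0.341*1361*5.97 + 354.5 = 3125.1830 W
Denominator = eps*sigma*A_rad = 0.704*5.67e-8*6.66 = 2.6584589e-07 W/K^4
T^4 = 1.1755619e+10 K^4
T = 329.2770 K = 56.1270 C

56.1270 degrees Celsius


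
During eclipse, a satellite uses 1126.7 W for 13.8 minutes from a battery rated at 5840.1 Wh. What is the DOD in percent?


E_used = P * t / 60 = 1126.7 * 13.8 / 60 = 259.1410 Wh
DOD = E_used / E_total * 100 = 259.1410 / 5840.1 * 100
DOD = 4.4373 %

4.4373 %


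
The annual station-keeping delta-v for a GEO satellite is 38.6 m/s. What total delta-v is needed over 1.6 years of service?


dV = rate * years = 38.6 * 1.6
dV = 61.7600 m/s

61.7600 m/s


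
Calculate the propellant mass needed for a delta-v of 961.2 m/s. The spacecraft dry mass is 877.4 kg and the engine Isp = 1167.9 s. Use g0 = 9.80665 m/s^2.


ve = Isp * g0 = 1167.9 * 9.80665 = 11453.186535 m/s
mass ratio = exp(dv/ve) = exp(961.2/11453.186535) = 1.08754650
m_prop = m_dry * (mr - 1) = 877.4 * (1.08754650 - 1)
m_prop = 76.8133 kg

76.8133 kg


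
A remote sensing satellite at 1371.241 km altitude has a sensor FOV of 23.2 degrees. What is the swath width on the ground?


FOV = 23.2 deg = 0.4049164 rad
swath = 2 * alt * tan(FOV/2) = 2 * 1371.241 * tan(0.2024582)
swath = 2 * 1371.241 * 0.2052705
swath = 562.9507 km

562.9507 km


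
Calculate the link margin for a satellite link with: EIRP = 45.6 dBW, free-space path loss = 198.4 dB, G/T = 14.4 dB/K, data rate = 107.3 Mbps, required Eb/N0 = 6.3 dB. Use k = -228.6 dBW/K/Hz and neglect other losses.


C/N0 = EIRP - FSPL + G/T - k = 45.6 - 198.4 + 14.4 - (-228.6)
C/N0 = 90.2000 dB-Hz
R_b = 107.3 Mbps = 1.073e+08 bps -> 10*log10(R_b) = 80.3060 dB-Hz
Eb/N0 = C/N0 - 10*log10(R_b) = 90.2000 - 80.3060 = 9.8940 dB
Margin = Eb/N0 - Eb/N0_req = 9.8940 - 6.3 = 3.5940 dB (link closes)

3.5940 dB


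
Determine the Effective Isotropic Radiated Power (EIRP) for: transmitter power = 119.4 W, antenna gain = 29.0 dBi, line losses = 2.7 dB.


Pt = 119.4 W = 20.7700 dBW
EIRP = Pt_dBW + Gt - losses = 20.7700 + 29.0 - 2.7 = 47.0700 dBW

47.0700 dBW


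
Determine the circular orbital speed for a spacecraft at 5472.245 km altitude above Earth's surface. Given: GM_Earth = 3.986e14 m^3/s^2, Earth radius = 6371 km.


r = R_E + alt = 6371.0 + 5472.245 = 11843.2450 km = 1.1843245e+07 m
v = sqrt(mu/r) = sqrt(3.986e14 / 1.1843245e+07) = 5801.4064 m/s = 5.8014 km/s

5.8014 km/s


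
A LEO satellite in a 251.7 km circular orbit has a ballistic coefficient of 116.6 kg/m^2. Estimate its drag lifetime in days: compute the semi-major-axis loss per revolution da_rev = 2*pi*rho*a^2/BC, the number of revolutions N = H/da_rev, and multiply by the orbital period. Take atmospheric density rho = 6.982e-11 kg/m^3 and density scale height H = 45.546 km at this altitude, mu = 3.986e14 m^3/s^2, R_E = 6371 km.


a = R_E + alt = 6622.7000 km = 6.6227e+06 m
da_rev = 2*pi*rho*a^2/BC = 2*pi*6.982e-11*(6.6227e+06)^2/116.6 = 165.018003 m per revolution
N = H/da_rev = 45546.0000 m / 165.018003 m = 276.0062 revolutions
P = 2*pi*sqrt(a^3/mu) = 5363.6922 s
lifetime = N*P = 276.0062 * 5363.6922 = 1.4804126e+06 s = 17.1344 days

17.1344 days


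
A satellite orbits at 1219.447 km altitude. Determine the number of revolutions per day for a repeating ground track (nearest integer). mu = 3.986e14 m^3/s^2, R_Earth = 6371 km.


r = 7.590447e+06 m
T = 2*pi*sqrt(r^3/mu) = 6581.3085 s = 109.6885 min
revs/day = 1440 / 109.6885 = 13.1281
Rounded: 13 revolutions per day

13 revolutions per day


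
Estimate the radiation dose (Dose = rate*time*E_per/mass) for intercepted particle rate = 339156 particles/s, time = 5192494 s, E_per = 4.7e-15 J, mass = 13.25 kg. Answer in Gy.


Total energy deposited = rate * time * E_per
  = 339156 * 5192494 * 4.7e-15 = 0.008277008 J
Dose = E_total / mass = 0.008277008 / 13.25
Dose = 6.2467984e-04 Gy

6.2468e-04 Gy


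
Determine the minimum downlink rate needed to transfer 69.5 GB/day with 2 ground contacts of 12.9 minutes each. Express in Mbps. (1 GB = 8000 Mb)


total contact time = 2 * 12.9 * 60 = 1548.0000 s
data = 69.5 GB = 556000.0000 Mb
rate = 556000.0000 / 1548.0000 = 359.1731 Mbps

359.1731 Mbps


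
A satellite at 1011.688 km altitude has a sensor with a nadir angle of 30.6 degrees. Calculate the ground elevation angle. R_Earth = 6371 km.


r = R_E + alt = 7382.6880 km
Law of sines in the satellite / Earth-center / ground-point triangle:
  sin(nadir)/R_E = sin(90 + el)/r  =>  cos(el) = (r/R_E)*sin(nadir)
cos(el) = (7382.6880 / 6371.0000) * sin(30.6 deg) = 0.5898751
el = arccos(0.5898751) = 53.8519 deg
(Earth-central angle = 90 - nadir - el = 5.5481 deg)

53.8519 degrees


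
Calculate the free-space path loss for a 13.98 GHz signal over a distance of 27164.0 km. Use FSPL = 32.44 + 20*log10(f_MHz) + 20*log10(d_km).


f = 13.98 GHz = 13980.0000 MHz
d = 27164.0 km
FSPL = 32.44 + 20*log10(13980.0000) + 20*log10(27164.0)
FSPL = 32.44 + 82.9101 + 88.6799
FSPL = 204.0300 dB

204.0300 dB


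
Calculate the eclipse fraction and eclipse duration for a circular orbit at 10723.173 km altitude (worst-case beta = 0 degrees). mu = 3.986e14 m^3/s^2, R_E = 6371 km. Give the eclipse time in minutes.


r = 17094.1730 km
T = 370.7081 min
Eclipse fraction = arcsin(R_E/r)/pi = arcsin(6371.0000/17094.1730)/pi
= arcsin(0.3727001)/pi = 0.121568
Eclipse duration = 0.121568 * 370.7081 = 45.0662 min

45.0662 minutes


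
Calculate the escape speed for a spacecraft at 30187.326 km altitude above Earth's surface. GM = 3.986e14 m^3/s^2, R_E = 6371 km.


r = 6371.0 + 30187.326 = 36558.3260 km = 3.6558326e+07 m
v_esc = sqrt(2*mu/r) = sqrt(2*3.986e14 / 3.6558326e+07)
v_esc = 4669.7163 m/s = 4.6697 km/s

4.6697 km/s


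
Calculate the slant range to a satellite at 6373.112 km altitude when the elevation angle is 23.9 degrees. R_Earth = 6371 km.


h = 6373.112 km, el = 23.9 deg
d = -R_E*sin(el) + sqrt((R_E*sin(el))^2 + 2*R_E*h + h^2)
d = -6371.0000*sin(0.4171337) + sqrt((6371.0000*0.4051416)^2 + 2*6371.0000*6373.112 + 6373.112^2)
d = 8753.9707 km

8753.9707 km


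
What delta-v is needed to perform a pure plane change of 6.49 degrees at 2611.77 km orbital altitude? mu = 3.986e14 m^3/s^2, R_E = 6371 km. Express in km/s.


r = 8982.7700 km = 8.98277e+06 m
V = sqrt(mu/r) = 6661.3692 m/s
di = 6.49 deg = 0.1132719 rad
dV = 2*V*sin(di/2) = 2*6661.3692*sin(0.05663593)
dV = 754.1424 m/s = 0.7541424 km/s

0.7541 km/s


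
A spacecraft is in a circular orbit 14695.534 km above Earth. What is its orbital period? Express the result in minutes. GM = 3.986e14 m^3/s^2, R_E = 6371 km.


r = 21066.5340 km = 2.1066534e+07 m
T = 2*pi*sqrt(r^3/mu) = 2*pi*sqrt(9.3493037e+21 / 3.986e14)
T = 30429.9230 s = 507.1654 min

507.1654 minutes


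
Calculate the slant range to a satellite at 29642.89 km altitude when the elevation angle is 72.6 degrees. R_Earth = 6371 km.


h = 29642.89 km, el = 72.6 deg
d = -R_E*sin(el) + sqrt((R_E*sin(el))^2 + 2*R_E*h + h^2)
d = -6371.0000*sin(1.2671) + sqrt((6371.0000*0.9542403)^2 + 2*6371.0000*29642.89 + 29642.89^2)
d = 29883.9959 km

29883.9959 km


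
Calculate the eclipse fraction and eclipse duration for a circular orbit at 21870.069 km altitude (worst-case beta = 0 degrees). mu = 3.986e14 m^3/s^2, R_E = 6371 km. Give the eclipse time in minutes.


r = 28241.0690 km
T = 787.1938 min
Eclipse fraction = arcsin(R_E/r)/pi = arcsin(6371.0000/28241.0690)/pi
= arcsin(0.2255934)/pi = 0.0724321
Eclipse duration = 0.0724321 * 787.1938 = 57.0181 min

57.0181 minutes


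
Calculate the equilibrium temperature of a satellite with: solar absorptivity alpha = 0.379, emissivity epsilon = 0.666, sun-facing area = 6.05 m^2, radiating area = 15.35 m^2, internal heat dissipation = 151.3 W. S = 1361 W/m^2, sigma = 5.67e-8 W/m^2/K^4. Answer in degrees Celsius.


Numerator = alpha*S*A_sun + Q_int = 0.379*1361*6.05 + 151.3 = 3272.0050 W
Denominator = eps*sigma*A_rad = 0.666*5.67e-8*15.35 = 5.7964977e-07 W/K^4
T^4 = 5.6447964e+09 K^4
T = 274.1019 K = 0.9519158 C

0.9519 degrees Celsius


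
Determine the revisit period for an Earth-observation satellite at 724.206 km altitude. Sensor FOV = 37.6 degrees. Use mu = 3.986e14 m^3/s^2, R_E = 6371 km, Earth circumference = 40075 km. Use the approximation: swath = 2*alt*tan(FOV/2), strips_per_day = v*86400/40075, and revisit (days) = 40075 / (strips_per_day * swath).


swath = 2*724.206*tan(0.3281219) = 493.0797 km
v = sqrt(mu/r) = 7495.2503 m/s = 7.4953 km/s
strips/day = v*86400/40075 = 7.4953*86400/40075 = 16.1594
coverage/day = strips * swath = 16.1594 * 493.0797 = 7967.8921 km
revisit = 40075 / 7967.8921 = 5.0296 days

5.0296 days


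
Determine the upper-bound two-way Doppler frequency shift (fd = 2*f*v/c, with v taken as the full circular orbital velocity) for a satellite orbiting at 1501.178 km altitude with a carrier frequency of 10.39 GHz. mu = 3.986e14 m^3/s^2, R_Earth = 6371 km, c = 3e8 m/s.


r = 7.872178e+06 m
v = sqrt(mu/r) = 7115.7584 m/s (worst-case radial velocity)
f = 10.39 GHz = 1.039e+10 Hz
fd = 2*f*v/c = 2*1.039e+10*7115.7584/3.0e+08
fd = 492884.8655 Hz

492884.8655 Hz


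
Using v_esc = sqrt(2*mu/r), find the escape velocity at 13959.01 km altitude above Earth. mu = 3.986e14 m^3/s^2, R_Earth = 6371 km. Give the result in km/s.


r = 6371.0 + 13959.01 = 20330.0100 km = 2.033001e+07 m
v_esc = sqrt(2*mu/r) = sqrt(2*3.986e14 / 2.033001e+07)
v_esc = 6262.0257 m/s = 6.2620 km/s

6.2620 km/s


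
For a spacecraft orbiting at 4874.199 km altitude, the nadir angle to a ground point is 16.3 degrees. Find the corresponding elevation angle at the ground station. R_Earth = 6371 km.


r = R_E + alt = 11245.1990 km
Law of sines in the satellite / Earth-center / ground-point triangle:
  sin(nadir)/R_E = sin(90 + el)/r  =>  cos(el) = (r/R_E)*sin(nadir)
cos(el) = (11245.1990 / 6371.0000) * sin(16.3 deg) = 0.4953937
el = arccos(0.4953937) = 60.3043 deg
(Earth-central angle = 90 - nadir - el = 13.3957 deg)

60.3043 degrees


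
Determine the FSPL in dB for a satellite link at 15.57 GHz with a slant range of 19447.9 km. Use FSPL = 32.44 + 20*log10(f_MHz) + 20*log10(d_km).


f = 15.57 GHz = 15570.0000 MHz
d = 19447.9 km
FSPL = 32.44 + 20*log10(15570.0000) + 20*log10(19447.9)
FSPL = 32.44 + 83.8458 + 85.7775
FSPL = 202.0632 dB

202.0632 dB


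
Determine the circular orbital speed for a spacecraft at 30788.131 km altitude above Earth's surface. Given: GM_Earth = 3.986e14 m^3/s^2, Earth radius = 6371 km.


r = R_E + alt = 6371.0 + 30788.131 = 37159.1310 km = 3.7159131e+07 m
v = sqrt(mu/r) = sqrt(3.986e14 / 3.7159131e+07) = 3275.1853 m/s = 3.2752 km/s

3.2752 km/s


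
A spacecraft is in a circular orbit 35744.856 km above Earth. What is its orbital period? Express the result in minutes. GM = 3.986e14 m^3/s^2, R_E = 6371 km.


r = 42115.8560 km = 4.2115856e+07 m
T = 2*pi*sqrt(r^3/mu) = 2*pi*sqrt(7.4702803e+22 / 3.986e14)
T = 86016.0845 s = 1433.6014 min

1433.6014 minutes


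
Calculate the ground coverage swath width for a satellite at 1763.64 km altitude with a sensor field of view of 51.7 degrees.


FOV = 51.7 deg = 0.9023352 rad
swath = 2 * alt * tan(FOV/2) = 2 * 1763.64 * tan(0.4511676)
swath = 2 * 1763.64 * 0.4844959
swath = 1708.9529 km

1708.9529 km


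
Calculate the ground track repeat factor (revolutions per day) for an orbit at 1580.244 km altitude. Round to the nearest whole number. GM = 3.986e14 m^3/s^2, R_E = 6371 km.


r = 7.951244e+06 m
T = 2*pi*sqrt(r^3/mu) = 7056.0856 s = 117.6014 min
revs/day = 1440 / 117.6014 = 12.2447
Rounded: 12 revolutions per day

12 revolutions per day


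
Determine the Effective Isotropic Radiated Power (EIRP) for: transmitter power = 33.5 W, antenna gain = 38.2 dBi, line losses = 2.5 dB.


Pt = 33.5 W = 15.2504 dBW
EIRP = Pt_dBW + Gt - losses = 15.2504 + 38.2 - 2.5 = 50.9504 dBW

50.9504 dBW


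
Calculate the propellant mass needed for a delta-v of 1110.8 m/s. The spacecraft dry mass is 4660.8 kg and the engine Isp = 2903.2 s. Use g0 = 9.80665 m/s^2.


ve = Isp * g0 = 2903.2 * 9.80665 = 28470.666280 m/s
mass ratio = exp(dv/ve) = exp(1110.8/28470.666280) = 1.03978670
m_prop = m_dry * (mr - 1) = 4660.8 * (1.03978670 - 1)
m_prop = 185.4378 kg

185.4378 kg


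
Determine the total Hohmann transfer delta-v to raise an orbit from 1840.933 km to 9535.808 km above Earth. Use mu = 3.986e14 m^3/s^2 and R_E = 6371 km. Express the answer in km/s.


r1 = 8211.9330 km = 8.211933e+06 m
r2 = 15906.8080 km = 1.5906808e+07 m
dv1 = sqrt(mu/r1)*(sqrt(2*r2/(r1+r2)) - 1) = 1034.5667 m/s
dv2 = sqrt(mu/r2)*(1 - sqrt(2*r1/(r1+r2))) = 875.0101 m/s
total dv = |dv1| + |dv2| = 1034.5667 + 875.0101 = 1909.5768 m/s = 1.9096 km/s

1.9096 km/s


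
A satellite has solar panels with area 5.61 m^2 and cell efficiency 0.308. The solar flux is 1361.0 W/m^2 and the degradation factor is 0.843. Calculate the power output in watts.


P = area * eta * S * degradation
P = 5.61 * 0.308 * 1361.0 * 0.843
P = 1982.4365 W

1982.4365 W


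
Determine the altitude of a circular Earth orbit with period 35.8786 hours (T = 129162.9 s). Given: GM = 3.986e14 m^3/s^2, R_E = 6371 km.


T = 129162.9 s
r = (mu*T^2/(4*pi^2))^(1/3) = (3.986e14 * 129162.9^2 / (4*pi^2))^(1/3)
r = 5.5226948e+07 m = 55226.9481 km
alt = r - R_E = 55226.9481 - 6371 = 48855.9481 km

48855.9481 km


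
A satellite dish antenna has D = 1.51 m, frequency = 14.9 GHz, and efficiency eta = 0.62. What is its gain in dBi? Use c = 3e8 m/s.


lambda = c/f = 3e8 / 1.49e+10 = 0.02013423 m
G = eta*(pi*D/lambda)^2 = 0.62*(pi*1.51/0.02013423)^2
G = 34417.1858 (linear)
G = 10*log10(34417.1858) = 45.3678 dBi

45.3678 dBi


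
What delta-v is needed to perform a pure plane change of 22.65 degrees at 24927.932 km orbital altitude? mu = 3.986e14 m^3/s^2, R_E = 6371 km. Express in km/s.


r = 31298.9320 km = 3.1298932e+07 m
V = sqrt(mu/r) = 3568.6494 m/s
di = 22.65 deg = 0.3953171 rad
dV = 2*V*sin(di/2) = 2*3568.6494*sin(0.1976585)
dV = 1401.5799 m/s = 1.4016 km/s

1.4016 km/s


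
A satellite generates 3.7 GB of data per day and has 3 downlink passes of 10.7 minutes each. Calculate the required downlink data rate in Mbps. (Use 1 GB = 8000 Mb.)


total contact time = 3 * 10.7 * 60 = 1926.0000 s
data = 3.7 GB = 29600.0000 Mb
rate = 29600.0000 / 1926.0000 = 15.3686 Mbps

15.3686 Mbps


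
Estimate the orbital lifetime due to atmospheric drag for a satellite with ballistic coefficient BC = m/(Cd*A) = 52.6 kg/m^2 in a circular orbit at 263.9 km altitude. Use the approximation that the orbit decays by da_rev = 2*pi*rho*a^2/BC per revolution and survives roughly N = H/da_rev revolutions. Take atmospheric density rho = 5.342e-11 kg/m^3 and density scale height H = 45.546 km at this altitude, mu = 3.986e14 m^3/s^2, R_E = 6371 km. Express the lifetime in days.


a = R_E + alt = 6634.9000 km = 6.6349e+06 m
da_rev = 2*pi*rho*a^2/BC = 2*pi*5.342e-11*(6.6349e+06)^2/52.6 = 280.909723 m per revolution
N = H/da_rev = 45546.0000 m / 280.909723 m = 162.1375 revolutions
P = 2*pi*sqrt(a^3/mu) = 5378.5201 s
lifetime = N*P = 162.1375 * 5378.5201 = 872059.7946 s = 10.0933 days

10.0933 days


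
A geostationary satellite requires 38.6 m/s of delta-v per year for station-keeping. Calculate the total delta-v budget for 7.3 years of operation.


dV = rate * years = 38.6 * 7.3
dV = 281.7800 m/s

281.7800 m/s


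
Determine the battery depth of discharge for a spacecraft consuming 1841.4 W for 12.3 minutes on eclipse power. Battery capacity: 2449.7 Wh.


E_used = P * t / 60 = 1841.4 * 12.3 / 60 = 377.4870 Wh
DOD = E_used / E_total * 100 = 377.4870 / 2449.7 * 100
DOD = 15.4095 %

15.4095 %


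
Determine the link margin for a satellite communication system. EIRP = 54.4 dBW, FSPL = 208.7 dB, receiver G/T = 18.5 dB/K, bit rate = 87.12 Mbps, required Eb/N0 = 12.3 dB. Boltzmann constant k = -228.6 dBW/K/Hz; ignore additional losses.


C/N0 = EIRP - FSPL + G/T - k = 54.4 - 208.7 + 18.5 - (-228.6)
C/N0 = 92.8000 dB-Hz
R_b = 87.12 Mbps = 8.712e+07 bps -> 10*log10(R_b) = 79.4012 dB-Hz
Eb/N0 = C/N0 - 10*log10(R_b) = 92.8000 - 79.4012 = 13.3988 dB
Margin = Eb/N0 - Eb/N0_req = 13.3988 - 12.3 = 1.0988 dB (link closes)

1.0988 dB


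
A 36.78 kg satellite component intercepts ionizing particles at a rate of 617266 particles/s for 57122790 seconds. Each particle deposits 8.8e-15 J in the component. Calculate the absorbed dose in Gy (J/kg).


Total energy deposited = rate * time * E_per
  = 617266 * 57122790 * 8.8e-15 = 0.3102876 J
Dose = E_total / mass = 0.3102876 / 36.78
Dose = 0.008436314 Gy

0.0084 Gy


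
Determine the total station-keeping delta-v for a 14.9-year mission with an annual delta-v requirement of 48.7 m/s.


dV = rate * years = 48.7 * 14.9
dV = 725.6300 m/s

725.6300 m/s


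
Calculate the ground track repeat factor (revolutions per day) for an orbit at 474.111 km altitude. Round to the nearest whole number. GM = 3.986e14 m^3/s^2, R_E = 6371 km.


r = 6.845111e+06 m
T = 2*pi*sqrt(r^3/mu) = 5636.1425 s = 93.9357 min
revs/day = 1440 / 93.9357 = 15.3296
Rounded: 15 revolutions per day

15 revolutions per day
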